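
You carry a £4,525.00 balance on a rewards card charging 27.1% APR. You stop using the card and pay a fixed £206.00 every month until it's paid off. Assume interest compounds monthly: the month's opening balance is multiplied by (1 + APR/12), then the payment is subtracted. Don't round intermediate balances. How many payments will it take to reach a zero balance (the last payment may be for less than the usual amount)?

31 payments

Monthly rate r = 27.1%/12 = 2.25833% = 0.0225833.
Recurrence: B ← B·(1+r) − £206.00.
Month 1: interest £102.19; balance after payment £4,421.19.
Month 2: interest £99.85; balance after payment £4,315.03.
Closed form: n = −ln(1 − rB₀/P)/ln(1+r) = −ln(0.50393)/ln(1.02258) ≈ 30.687, so the balance reaches zero during payment 31.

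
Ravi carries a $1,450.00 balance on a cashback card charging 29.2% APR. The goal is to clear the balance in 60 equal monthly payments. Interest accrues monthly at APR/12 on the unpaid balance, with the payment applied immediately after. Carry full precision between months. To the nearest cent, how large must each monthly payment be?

Monthly rate r = 29.2%/12 = 2.43333% = 0.0243333.
Level-payment amortization: P = B₀·r / (1 − (1+r)^(−n)) = 1450.00·0.0243333 / (1 − 1.02433^(−60)).
Denominator 1 − (1+r)^(−60) = 0.763668469.
P = 35.2833 / 0.763668469 ≈ 46.20.

$46.20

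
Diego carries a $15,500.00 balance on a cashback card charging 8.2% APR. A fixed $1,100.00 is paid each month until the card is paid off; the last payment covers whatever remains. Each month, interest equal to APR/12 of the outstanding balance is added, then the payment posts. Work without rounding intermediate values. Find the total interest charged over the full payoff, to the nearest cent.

Monthly rate r = 8.2%/12 = 0.683333% = 0.00683333.
Payoff takes n = ⌈−ln(1 − rB₀/P)/ln(1+r)⌉ = ⌈14.867⌉ = 15 payments; the last is $953.94.
Total paid = 14·$1,100.00 + $953.94 = $16,353.94.
Total interest = total paid − principal = $16,353.94 − $15,500.00 = $853.94.

$853.94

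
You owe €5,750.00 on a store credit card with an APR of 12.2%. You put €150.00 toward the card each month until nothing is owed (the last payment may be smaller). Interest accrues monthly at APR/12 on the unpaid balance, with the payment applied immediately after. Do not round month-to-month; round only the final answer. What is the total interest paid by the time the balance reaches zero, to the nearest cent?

Monthly rate r = 12.2%/12 = 1.01667% = 0.0101667.
Payoff takes n = ⌈−ln(1 − rB₀/P)/ln(1+r)⌉ = ⌈48.821⌉ = 49 payments; the last is €123.27.
Total paid = 48·€150.00 + €123.27 = €7,323.27.
Total interest = total paid − principal = €7,323.27 − €5,750.00 = €1,573.27.

€1,573.27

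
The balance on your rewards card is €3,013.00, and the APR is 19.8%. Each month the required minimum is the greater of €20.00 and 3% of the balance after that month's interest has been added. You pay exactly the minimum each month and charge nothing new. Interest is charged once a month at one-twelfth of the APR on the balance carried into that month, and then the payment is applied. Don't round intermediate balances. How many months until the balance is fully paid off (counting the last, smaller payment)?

156 months

Monthly rate r = 19.8%/12 = 1.65% = 0.0165.
While 3% of the post-interest balance exceeds €20.00, each month B ← (B·(1+r))·(1 − 0.03), i.e. B shrinks by the factor (1+r)·0.97 = 0.986.
This holds for months 1–109. Entering month 110 the balance is €648.37; 3% of the post-interest balance is now below €20.00, so the flat €20.00 minimum applies from here.
From month 110 a fixed €20.00 at rate r clears €648.37 in 47 more payments. Total: 109 + 47 = 156 months.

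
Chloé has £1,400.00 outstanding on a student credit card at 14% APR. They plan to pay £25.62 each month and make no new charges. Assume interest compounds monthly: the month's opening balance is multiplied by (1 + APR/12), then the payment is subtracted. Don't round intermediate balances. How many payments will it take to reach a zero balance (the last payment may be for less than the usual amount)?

88 months

Monthly rate r = 14%/12 = 1.16667% = 0.0116667.
Recurrence: B ← B·(1+r) − £25.62.
Month 1: interest £16.33; balance after payment £1,390.71.
Month 2: interest £16.22; balance after payment £1,381.32.
Closed form: n = −ln(1 − rB₀/P)/ln(1+r) = −ln(0.36248)/ln(1.01167) ≈ 87.489, so the balance reaches zero during payment 88.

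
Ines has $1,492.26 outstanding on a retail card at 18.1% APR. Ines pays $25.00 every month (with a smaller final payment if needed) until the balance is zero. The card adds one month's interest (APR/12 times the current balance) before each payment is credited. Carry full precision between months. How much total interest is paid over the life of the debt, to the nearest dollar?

Monthly rate r = 18.1%/12 = 1.50833% = 0.0150833.
Payoff takes n = ⌈−ln(1 − rB₀/P)/ln(1+r)⌉ = ⌈154.027⌉ = 155 payments; the last is $0.68.
Total paid = 154·$25.00 + $0.68 = $3,850.68.
Total interest = total paid − principal = $3,850.68 − $1,492.26 = $2,358.42.

$2,358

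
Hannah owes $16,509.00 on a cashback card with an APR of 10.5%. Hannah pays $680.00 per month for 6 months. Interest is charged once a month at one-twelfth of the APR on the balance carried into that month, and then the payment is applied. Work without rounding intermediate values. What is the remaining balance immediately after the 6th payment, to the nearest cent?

$13,224.61

Monthly rate r = 10.5%/12 = 0.875% = 0.00875.
Each month: B ← B·(1+r) − $680.00.
Month 1: interest $144.45; balance after payment $15,973.45.
Month 2: interest $139.77; balance after payment $15,433.22.
Month 3: interest $135.04; balance after payment $14,888.26.
Month 4: interest $130.27; balance after payment $14,338.53.
Month 5: interest $125.46; balance after payment $13,784.00.
Month 6: interest $120.61; balance after payment $13,224.61.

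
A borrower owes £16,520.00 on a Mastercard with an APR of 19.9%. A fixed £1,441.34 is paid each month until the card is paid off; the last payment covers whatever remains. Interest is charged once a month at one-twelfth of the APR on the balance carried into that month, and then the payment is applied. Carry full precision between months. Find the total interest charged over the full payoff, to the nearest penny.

Monthly rate r = 19.9%/12 = 1.65833% = 0.0165833.
Payoff takes n = ⌈−ln(1 − rB₀/P)/ln(1+r)⌉ = ⌈12.817⌉ = 13 payments; the last is £1,179.61.
Total paid = 12·£1,441.34 + £1,179.61 = £18,475.69.
Total interest = total paid − principal = £18,475.69 − £16,520.00 = £1,955.69.

£1,955.69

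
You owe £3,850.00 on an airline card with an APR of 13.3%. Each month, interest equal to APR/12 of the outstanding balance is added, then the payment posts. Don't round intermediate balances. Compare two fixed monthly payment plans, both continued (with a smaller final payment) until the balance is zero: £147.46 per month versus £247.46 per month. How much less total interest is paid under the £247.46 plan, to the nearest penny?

Monthly rate r = 13.3%/12 = 1.10833% = 0.0110833.
At £147.46/mo: n = ⌈−ln(1 − rB₀/P)/ln(1+r)⌉ = 31 payments (last £146.31); total interest = total paid − £3,850.00 = £720.11.
At £247.46/mo: 18 payments (last £42.58); total interest £399.40.
Interest saved = £720.11 − £399.40 = £320.71.

£320.71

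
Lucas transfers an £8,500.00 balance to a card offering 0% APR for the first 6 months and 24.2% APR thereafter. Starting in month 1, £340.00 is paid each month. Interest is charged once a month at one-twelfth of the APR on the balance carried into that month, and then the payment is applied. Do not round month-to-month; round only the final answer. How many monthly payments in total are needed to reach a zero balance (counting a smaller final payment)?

31 months

Promo months 1–6 at r₀ = 0%/12 = 0; months 7+ at r₁ = 24.2%/12 = 0.0201667.
After month 6 (no interest yet): B = £8,500.00 − 6·£340.00 = £6,460.00.
Then at r₁ with £340.00/mo: n₂ = −ln(1 − r₁·B/P)/ln(1+r₁) ≈ 24.20 → 25 more payments.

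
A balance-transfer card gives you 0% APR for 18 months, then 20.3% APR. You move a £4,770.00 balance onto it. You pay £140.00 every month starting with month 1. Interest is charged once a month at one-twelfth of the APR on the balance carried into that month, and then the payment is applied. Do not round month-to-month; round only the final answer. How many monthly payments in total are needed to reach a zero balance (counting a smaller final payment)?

37 months

Promo months 1–18 at r₀ = 0%/12 = 0; months 19+ at r₁ = 20.3%/12 = 0.0169167.
After month 18 (no interest yet): B = £4,770.00 − 18·£140.00 = £2,250.00.
Then at r₁ with £140.00/mo: n₂ = −ln(1 − r₁·B/P)/ln(1+r₁) ≈ 18.91 → 19 more payments.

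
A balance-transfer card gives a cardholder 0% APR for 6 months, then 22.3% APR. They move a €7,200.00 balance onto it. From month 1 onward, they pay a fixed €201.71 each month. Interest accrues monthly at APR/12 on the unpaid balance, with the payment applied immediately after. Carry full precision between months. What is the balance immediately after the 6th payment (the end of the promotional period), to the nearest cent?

€5,989.74

Promo months 1–6 at r₀ = 0%/12 = 0; months 7+ at r₁ = 22.3%/12 = 0.0185833.
After month 6 (no interest yet): B = €7,200.00 − 6·€201.71 = €5,989.74.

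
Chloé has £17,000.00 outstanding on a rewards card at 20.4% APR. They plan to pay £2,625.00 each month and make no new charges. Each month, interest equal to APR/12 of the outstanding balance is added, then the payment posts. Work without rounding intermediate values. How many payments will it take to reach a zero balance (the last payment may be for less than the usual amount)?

Monthly rate r = 20.4%/12 = 1.7% = 0.017.
Recurrence: B ← B·(1+r) − £2,625.00.
Month 1: interest £289.00; balance after payment £14,664.00.
Month 2: interest £249.29; balance after payment £12,288.29.
Closed form: n = −ln(1 − rB₀/P)/ln(1+r) = −ln(0.8899)/ln(1.017) ≈ 6.919, so the balance reaches zero during payment 7.

7 payments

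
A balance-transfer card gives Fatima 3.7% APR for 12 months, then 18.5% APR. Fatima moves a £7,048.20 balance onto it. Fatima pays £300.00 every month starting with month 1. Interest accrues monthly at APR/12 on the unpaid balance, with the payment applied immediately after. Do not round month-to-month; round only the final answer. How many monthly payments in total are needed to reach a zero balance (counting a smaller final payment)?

Promo months 1–12 at r₀ = 3.7%/12 = 0.00308333; months 13+ at r₁ = 18.5%/12 = 0.0154167.
After month 12: iterate B ← B·(1+r₀) − £300.00 for 12 months → £3,651.77.
Then at r₁ with £300.00/mo: n₂ = −ln(1 − r₁·B/P)/ln(1+r₁) ≈ 13.58 → 14 more payments.

26 months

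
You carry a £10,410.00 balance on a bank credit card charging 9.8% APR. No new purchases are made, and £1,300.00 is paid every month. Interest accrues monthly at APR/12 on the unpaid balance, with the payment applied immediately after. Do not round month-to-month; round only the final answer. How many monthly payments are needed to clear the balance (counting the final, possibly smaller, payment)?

Monthly rate r = 9.8%/12 = 0.816667% = 0.00816667.
Recurrence: B ← B·(1+r) − £1,300.00.
Month 1: interest £85.02; balance after payment £9,195.01.
Month 2: interest £75.09; balance after payment £7,970.11.
Closed form: n = −ln(1 − rB₀/P)/ln(1+r) = −ln(0.9346)/ln(1.00817) ≈ 8.315, so the balance reaches zero during payment 9.

9 payments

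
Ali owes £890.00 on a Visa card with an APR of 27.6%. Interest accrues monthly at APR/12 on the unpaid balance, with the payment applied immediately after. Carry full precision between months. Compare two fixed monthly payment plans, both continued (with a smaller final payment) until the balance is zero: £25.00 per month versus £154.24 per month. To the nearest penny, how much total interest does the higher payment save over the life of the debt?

£911.85

Monthly rate r = 27.6%/12 = 2.3% = 0.023.
At £25.00/mo: n = ⌈−ln(1 − rB₀/P)/ln(1+r)⌉ = 76 payments (last £2.99); total interest = total paid − £890.00 = £987.99.
At £154.24/mo: 7 payments (last £40.70); total interest £76.14.
Interest saved = £987.99 − £76.14 = £911.85.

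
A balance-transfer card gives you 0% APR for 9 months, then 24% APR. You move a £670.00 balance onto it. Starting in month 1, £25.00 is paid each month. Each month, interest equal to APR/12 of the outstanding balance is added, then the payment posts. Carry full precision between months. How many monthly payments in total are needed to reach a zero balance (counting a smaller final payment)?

32 months

Promo months 1–9 at r₀ = 0%/12 = 0; months 10+ at r₁ = 24%/12 = 0.02.
After month 9 (no interest yet): B = £670.00 − 9·£25.00 = £445.00.
Then at r₁ with £25.00/mo: n₂ = −ln(1 − r₁·B/P)/ln(1+r₁) ≈ 22.22 → 23 more payments.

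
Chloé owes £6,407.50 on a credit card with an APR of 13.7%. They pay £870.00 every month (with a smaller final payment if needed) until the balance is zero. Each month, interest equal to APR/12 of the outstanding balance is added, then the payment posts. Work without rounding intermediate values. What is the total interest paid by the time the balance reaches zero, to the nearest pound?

Monthly rate r = 13.7%/12 = 1.14167% = 0.0114167.
Payoff takes n = ⌈−ln(1 − rB₀/P)/ln(1+r)⌉ = ⌈7.737⌉ = 8 payments; the last is £642.09.
Total paid = 7·£870.00 + £642.09 = £6,732.09.
Total interest = total paid − principal = £6,732.09 − £6,407.50 = £324.59.

£325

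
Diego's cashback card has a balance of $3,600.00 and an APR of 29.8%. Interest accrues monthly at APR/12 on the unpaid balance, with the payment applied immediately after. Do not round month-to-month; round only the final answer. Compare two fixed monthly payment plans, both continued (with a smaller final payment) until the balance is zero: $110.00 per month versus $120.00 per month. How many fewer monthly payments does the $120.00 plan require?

13 fewer payments

Monthly rate r = 29.8%/12 = 2.48333% = 0.0248333.
At $110.00/mo: n = ⌈−ln(1 − rB₀/P)/ln(1+r)⌉ = 69 payments (last $32.34); total interest = total paid − $3,600.00 = $3,912.34.
At $120.00/mo: 56 payments (last $85.14); total interest $3,085.14.
Payments saved = 69 − 56 = 13.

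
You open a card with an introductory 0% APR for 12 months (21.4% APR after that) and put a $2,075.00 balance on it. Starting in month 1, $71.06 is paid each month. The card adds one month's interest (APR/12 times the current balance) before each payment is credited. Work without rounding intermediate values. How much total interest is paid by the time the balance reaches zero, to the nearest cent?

Promo months 1–12 at r₀ = 0%/12 = 0; months 13+ at r₁ = 21.4%/12 = 0.0178333.
After month 12 (no interest yet): B = $2,075.00 − 12·$71.06 = $1,222.28.
Then at r₁ with $71.06/mo: n₂ = −ln(1 − r₁·B/P)/ln(1+r₁) ≈ 20.73 → 21 more payments.
Total paid = 32·$71.06 + $51.72 = $2,325.64; interest = $2,325.64 − $2,075.00 = $250.64.

$250.64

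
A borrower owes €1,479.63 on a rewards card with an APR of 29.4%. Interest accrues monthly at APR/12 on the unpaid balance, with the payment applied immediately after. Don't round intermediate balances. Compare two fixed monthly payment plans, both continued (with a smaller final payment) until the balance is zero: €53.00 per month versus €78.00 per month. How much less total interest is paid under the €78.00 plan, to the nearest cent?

Monthly rate r = 29.4%/12 = 2.45% = 0.0245.
At €53.00/mo: n = ⌈−ln(1 − rB₀/P)/ln(1+r)⌉ = 48 payments (last €31.53); total interest = total paid − €1,479.63 = €1,042.90.
At €78.00/mo: 26 payments (last €64.31); total interest €534.68.
Interest saved = €1,042.90 − €534.68 = €508.22.

€508.22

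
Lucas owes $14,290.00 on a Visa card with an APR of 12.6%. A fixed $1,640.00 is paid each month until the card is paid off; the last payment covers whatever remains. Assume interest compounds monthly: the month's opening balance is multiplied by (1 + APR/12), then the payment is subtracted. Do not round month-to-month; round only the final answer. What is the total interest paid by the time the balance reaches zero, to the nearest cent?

$776.37

Monthly rate r = 12.6%/12 = 1.05% = 0.0105.
Payoff takes n = ⌈−ln(1 − rB₀/P)/ln(1+r)⌉ = ⌈9.186⌉ = 10 payments; the last is $306.37.
Total paid = 9·$1,640.00 + $306.37 = $15,066.37.
Total interest = total paid − principal = $15,066.37 − $14,290.00 = $776.37.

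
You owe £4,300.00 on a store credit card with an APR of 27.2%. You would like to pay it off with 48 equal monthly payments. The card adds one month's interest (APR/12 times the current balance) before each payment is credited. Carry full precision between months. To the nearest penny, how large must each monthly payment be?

£147.90

Monthly rate r = 27.2%/12 = 2.26667% = 0.0226667.
Level-payment amortization: P = B₀·r / (1 − (1+r)^(−n)) = 4300.00·0.0226667 / (1 − 1.02267^(−48)).
Denominator 1 − (1+r)^(−48) = 0.658993095.
P = 97.4667 / 0.658993095 ≈ 147.90.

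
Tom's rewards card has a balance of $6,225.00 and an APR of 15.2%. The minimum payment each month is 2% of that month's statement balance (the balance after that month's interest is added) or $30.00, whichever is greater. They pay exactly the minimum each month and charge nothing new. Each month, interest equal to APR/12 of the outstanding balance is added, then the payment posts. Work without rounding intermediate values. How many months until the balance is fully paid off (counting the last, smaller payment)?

267 months

Monthly rate r = 15.2%/12 = 1.26667% = 0.0126667.
While 2% of the post-interest balance exceeds $30.00, each month B ← (B·(1+r))·(1 − 0.02), i.e. B shrinks by the factor (1+r)·0.98 = 0.99241.
This holds for months 1–189. Entering month 190 the balance is $1,475.84; 2% of the post-interest balance is now below $30.00, so the flat $30.00 minimum applies from here.
From month 190 a fixed $30.00 at rate r clears $1,475.84 in 78 more payments. Total: 189 + 78 = 267 months.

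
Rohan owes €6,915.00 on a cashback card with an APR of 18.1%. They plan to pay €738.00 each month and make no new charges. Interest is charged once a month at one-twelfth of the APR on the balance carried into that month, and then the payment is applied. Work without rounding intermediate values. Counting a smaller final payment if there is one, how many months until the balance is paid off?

11 payments

Monthly rate r = 18.1%/12 = 1.50833% = 0.0150833.
Recurrence: B ← B·(1+r) − €738.00.
Month 1: interest €104.30; balance after payment €6,281.30.
Month 2: interest €94.74; balance after payment €5,638.04.
Closed form: n = −ln(1 − rB₀/P)/ln(1+r) = −ln(0.85867)/ln(1.01508) ≈ 10.178, so the balance reaches zero during payment 11.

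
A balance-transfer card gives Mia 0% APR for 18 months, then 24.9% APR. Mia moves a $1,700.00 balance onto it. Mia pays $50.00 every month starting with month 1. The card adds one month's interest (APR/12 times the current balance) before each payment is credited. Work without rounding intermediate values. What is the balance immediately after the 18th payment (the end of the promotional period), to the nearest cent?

Promo months 1–18 at r₀ = 0%/12 = 0; months 19+ at r₁ = 24.9%/12 = 0.02075.
After month 18 (no interest yet): B = $1,700.00 − 18·$50.00 = $800.00.

$800.00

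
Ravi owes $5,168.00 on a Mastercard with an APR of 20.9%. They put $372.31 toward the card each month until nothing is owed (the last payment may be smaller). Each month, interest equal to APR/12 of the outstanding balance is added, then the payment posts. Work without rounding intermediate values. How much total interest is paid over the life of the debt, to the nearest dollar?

$800

Monthly rate r = 20.9%/12 = 1.74167% = 0.0174167.
Payoff takes n = ⌈−ln(1 − rB₀/P)/ln(1+r)⌉ = ⌈16.028⌉ = 17 payments; the last is $10.58.
Total paid = 16·$372.31 + $10.58 = $5,967.54.
Total interest = total paid − principal = $5,967.54 − $5,168.00 = $799.54.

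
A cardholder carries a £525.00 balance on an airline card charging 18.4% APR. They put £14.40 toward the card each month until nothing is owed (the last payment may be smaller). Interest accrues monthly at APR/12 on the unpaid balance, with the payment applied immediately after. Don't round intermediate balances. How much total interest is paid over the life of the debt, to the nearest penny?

Monthly rate r = 18.4%/12 = 1.53333% = 0.0153333.
Payoff takes n = ⌈−ln(1 − rB₀/P)/ln(1+r)⌉ = ⌈53.807⌉ = 54 payments; the last is £11.63.
Total paid = 53·£14.40 + £11.63 = £774.83.
Total interest = total paid − principal = £774.83 − £525.00 = £249.83.

£249.83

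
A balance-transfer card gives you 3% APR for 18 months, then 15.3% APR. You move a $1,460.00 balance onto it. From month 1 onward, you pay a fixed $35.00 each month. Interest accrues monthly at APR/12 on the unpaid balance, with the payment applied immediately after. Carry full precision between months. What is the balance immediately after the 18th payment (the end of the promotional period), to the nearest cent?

Promo months 1–18 at r₀ = 3%/12 = 0.0025; months 19+ at r₁ = 15.3%/12 = 0.01275.
After month 18: iterate B ← B·(1+r₀) − $35.00 for 18 months → $883.55.

$883.55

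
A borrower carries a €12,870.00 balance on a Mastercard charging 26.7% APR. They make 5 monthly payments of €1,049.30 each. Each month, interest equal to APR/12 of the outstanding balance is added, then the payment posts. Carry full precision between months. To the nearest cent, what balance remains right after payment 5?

Monthly rate r = 26.7%/12 = 2.225% = 0.02225.
Each month: B ← B·(1+r) − €1,049.30.
Month 1: interest €286.36; balance after payment €12,107.06.
Month 2: interest €269.38; balance after payment €11,327.14.
Month 3: interest €252.03; balance after payment €10,529.87.
Month 4: interest €234.29; balance after payment €9,714.86.
Month 5: interest €216.16; balance after payment €8,881.71.

€8,881.71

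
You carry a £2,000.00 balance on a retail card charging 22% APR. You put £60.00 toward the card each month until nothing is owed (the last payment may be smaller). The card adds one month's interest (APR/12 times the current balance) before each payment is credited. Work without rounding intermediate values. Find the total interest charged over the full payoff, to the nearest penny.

Monthly rate r = 22%/12 = 1.83333% = 0.0183333.
Payoff takes n = ⌈−ln(1 − rB₀/P)/ln(1+r)⌉ = ⌈51.987⌉ = 52 payments; the last is £59.22.
Total paid = 51·£60.00 + £59.22 = £3,119.22.
Total interest = total paid − principal = £3,119.22 − £2,000.00 = £1,119.22.

£1,119.22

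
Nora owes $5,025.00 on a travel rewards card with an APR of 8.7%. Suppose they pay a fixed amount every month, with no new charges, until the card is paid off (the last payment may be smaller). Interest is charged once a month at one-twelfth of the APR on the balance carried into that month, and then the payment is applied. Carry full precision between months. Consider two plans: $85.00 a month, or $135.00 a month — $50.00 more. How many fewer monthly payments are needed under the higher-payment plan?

34 fewer payments

Monthly rate r = 8.7%/12 = 0.725% = 0.00725.
At $85.00/mo: n = ⌈−ln(1 − rB₀/P)/ln(1+r)⌉ = 78 payments (last $40.49); total interest = total paid − $5,025.00 = $1,560.49.
At $135.00/mo: 44 payments (last $72.91); total interest $852.91.
Payments saved = 78 − 44 = 34.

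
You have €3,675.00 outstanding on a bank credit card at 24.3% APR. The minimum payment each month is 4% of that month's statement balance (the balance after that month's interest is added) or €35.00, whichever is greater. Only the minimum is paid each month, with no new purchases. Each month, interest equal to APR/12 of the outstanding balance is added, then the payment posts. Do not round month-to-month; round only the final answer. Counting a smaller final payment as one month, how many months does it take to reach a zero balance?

Monthly rate r = 24.3%/12 = 2.025% = 0.02025.
While 4% of the post-interest balance exceeds €35.00, each month B ← (B·(1+r))·(1 − 0.04), i.e. B shrinks by the factor (1+r)·0.96 = 0.97944.
This holds for months 1–71. Entering month 72 the balance is €840.78; 4% of the post-interest balance is now below €35.00, so the flat €35.00 minimum applies from here.
From month 72 a fixed €35.00 at rate r clears €840.78 in 34 more payments. Total: 71 + 34 = 105 months.

105 months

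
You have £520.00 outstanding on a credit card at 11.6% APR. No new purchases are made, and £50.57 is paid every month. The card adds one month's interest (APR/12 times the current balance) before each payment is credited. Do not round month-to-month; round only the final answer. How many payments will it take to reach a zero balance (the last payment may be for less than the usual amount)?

11 months

Monthly rate r = 11.6%/12 = 0.966667% = 0.00966667.
Recurrence: B ← B·(1+r) − £50.57.
Month 1: interest £5.03; balance after payment £474.46.
Month 2: interest £4.59; balance after payment £428.47.
Closed form: n = −ln(1 − rB₀/P)/ln(1+r) = −ln(0.9006)/ln(1.00967) ≈ 10.883, so the balance reaches zero during payment 11.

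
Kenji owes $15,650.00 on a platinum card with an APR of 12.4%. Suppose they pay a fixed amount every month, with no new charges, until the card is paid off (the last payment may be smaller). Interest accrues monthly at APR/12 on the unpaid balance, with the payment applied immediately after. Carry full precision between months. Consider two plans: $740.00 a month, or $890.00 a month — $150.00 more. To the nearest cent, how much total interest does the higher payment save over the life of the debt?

Monthly rate r = 12.4%/12 = 1.03333% = 0.0103333.
At $740.00/mo: n = ⌈−ln(1 − rB₀/P)/ln(1+r)⌉ = 24 payments (last $729.89); total interest = total paid − $15,650.00 = $2,099.89.
At $890.00/mo: 20 payments (last $451.79); total interest $1,711.79.
Interest saved = $2,099.89 − $1,711.79 = $388.10.

$388.10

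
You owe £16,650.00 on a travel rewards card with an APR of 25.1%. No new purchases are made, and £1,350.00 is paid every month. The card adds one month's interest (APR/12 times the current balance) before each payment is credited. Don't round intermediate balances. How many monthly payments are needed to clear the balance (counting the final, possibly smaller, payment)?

15 payments

Monthly rate r = 25.1%/12 = 2.09167% = 0.0209167.
Recurrence: B ← B·(1+r) − £1,350.00.
Month 1: interest £348.26; balance after payment £15,648.26.
Month 2: interest £327.31; balance after payment £14,625.57.
Closed form: n = −ln(1 − rB₀/P)/ln(1+r) = −ln(0.74203)/ln(1.02092) ≈ 14.413, so the balance reaches zero during payment 15.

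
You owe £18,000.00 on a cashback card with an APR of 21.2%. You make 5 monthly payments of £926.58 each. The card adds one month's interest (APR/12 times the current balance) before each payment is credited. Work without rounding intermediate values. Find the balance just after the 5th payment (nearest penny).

£14,847.67

Monthly rate r = 21.2%/12 = 1.76667% = 0.0176667.
Each month: B ← B·(1+r) − £926.58.
Month 1: interest £318.00; balance after payment £17,391.42.
Month 2: interest £307.25; balance after payment £16,772.09.
Month 3: interest £296.31; balance after payment £16,141.82.
Month 4: interest £285.17; balance after payment £15,500.41.
Month 5: interest £273.84; balance after payment £14,847.67.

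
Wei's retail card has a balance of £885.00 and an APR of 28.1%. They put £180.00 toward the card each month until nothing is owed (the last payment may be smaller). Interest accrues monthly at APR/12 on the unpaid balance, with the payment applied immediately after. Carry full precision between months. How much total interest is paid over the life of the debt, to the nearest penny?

£66.62

Monthly rate r = 28.1%/12 = 2.34167% = 0.0234167.
Payoff takes n = ⌈−ln(1 − rB₀/P)/ln(1+r)⌉ = ⌈5.284⌉ = 6 payments; the last is £51.62.
Total paid = 5·£180.00 + £51.62 = £951.62.
Total interest = total paid − principal = £951.62 − £885.00 = £66.62.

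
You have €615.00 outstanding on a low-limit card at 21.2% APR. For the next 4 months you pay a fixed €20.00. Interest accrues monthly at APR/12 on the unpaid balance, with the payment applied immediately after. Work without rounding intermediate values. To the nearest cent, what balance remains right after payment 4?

Monthly rate r = 21.2%/12 = 1.76667% = 0.0176667.
Each month: B ← B·(1+r) − €20.00.
Month 1: interest €10.87; balance after payment €605.87.
Month 2: interest €10.70; balance after payment €596.57.
Month 3: interest €10.54; balance after payment €587.11.
Month 4: interest €10.37; balance after payment €577.48.

€577.48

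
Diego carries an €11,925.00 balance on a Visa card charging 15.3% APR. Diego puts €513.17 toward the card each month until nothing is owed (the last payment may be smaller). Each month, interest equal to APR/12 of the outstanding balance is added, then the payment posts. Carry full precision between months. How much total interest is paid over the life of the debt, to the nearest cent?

€2,308.15

Monthly rate r = 15.3%/12 = 1.275% = 0.01275.
Payoff takes n = ⌈−ln(1 − rB₀/P)/ln(1+r)⌉ = ⌈27.734⌉ = 28 payments; the last is €377.56.
Total paid = 27·€513.17 + €377.56 = €14,233.15.
Total interest = total paid − principal = €14,233.15 − €11,925.00 = €2,308.15.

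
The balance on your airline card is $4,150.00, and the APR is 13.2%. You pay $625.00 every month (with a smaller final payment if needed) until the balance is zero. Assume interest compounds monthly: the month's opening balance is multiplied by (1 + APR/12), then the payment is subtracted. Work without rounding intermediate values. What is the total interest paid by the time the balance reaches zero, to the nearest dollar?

$183

Monthly rate r = 13.2%/12 = 1.1% = 0.011.
Payoff takes n = ⌈−ln(1 − rB₀/P)/ln(1+r)⌉ = ⌈6.933⌉ = 7 payments; the last is $583.24.
Total paid = 6·$625.00 + $583.24 = $4,333.24.
Total interest = total paid − principal = $4,333.24 − $4,150.00 = $183.24.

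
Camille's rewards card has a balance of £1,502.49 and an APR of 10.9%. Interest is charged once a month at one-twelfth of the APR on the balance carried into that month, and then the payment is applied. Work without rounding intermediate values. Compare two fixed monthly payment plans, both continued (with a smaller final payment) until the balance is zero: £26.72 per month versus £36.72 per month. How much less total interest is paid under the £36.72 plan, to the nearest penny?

£225.48

Monthly rate r = 10.9%/12 = 0.908333% = 0.00908333.
At £26.72/mo: n = ⌈−ln(1 − rB₀/P)/ln(1+r)⌉ = 80 payments (last £1.68); total interest = total paid − £1,502.49 = £610.07.
At £36.72/mo: 52 payments (last £14.36); total interest £384.59.
Interest saved = £610.07 − £384.59 = £225.48.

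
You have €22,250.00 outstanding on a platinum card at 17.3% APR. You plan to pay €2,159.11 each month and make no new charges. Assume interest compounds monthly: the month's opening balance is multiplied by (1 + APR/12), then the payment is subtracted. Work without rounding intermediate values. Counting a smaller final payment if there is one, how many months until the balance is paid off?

12 payments

Monthly rate r = 17.3%/12 = 1.44167% = 0.0144167.
Recurrence: B ← B·(1+r) − €2,159.11.
Month 1: interest €320.77; balance after payment €20,411.66.
Month 2: interest €294.27; balance after payment €18,546.82.
Closed form: n = −ln(1 − rB₀/P)/ln(1+r) = −ln(0.85143)/ln(1.01442) ≈ 11.236, so the balance reaches zero during payment 12.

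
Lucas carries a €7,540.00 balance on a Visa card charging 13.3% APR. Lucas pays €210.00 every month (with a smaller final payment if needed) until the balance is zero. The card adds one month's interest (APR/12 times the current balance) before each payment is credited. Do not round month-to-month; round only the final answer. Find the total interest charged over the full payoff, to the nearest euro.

Monthly rate r = 13.3%/12 = 1.10833% = 0.0110833.
Payoff takes n = ⌈−ln(1 − rB₀/P)/ln(1+r)⌉ = ⌈46.034⌉ = 47 payments; the last is €7.22.
Total paid = 46·€210.00 + €7.22 = €9,667.22.
Total interest = total paid − principal = €9,667.22 − €7,540.00 = €2,127.22.

€2,127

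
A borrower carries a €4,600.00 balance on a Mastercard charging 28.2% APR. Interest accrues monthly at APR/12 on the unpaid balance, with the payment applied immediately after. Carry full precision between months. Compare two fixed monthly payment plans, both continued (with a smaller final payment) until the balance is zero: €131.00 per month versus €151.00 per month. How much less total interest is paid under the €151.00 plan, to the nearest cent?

Monthly rate r = 28.2%/12 = 2.35% = 0.0235.
At €131.00/mo: n = ⌈−ln(1 − rB₀/P)/ln(1+r)⌉ = 76 payments (last €11.12); total interest = total paid − €4,600.00 = €5,236.12.
At €151.00/mo: 55 payments (last €26.84); total interest €3,580.84.
Interest saved = €5,236.12 − €3,580.84 = €1,655.28.

€1,655.28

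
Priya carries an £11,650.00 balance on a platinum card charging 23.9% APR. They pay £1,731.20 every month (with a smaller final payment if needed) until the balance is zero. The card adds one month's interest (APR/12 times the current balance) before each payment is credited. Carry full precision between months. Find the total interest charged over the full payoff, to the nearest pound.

Monthly rate r = 23.9%/12 = 1.99167% = 0.0199167.
Payoff takes n = ⌈−ln(1 − rB₀/P)/ln(1+r)⌉ = ⌈7.297⌉ = 8 payments; the last is £517.65.
Total paid = 7·£1,731.20 + £517.65 = £12,636.05.
Total interest = total paid − principal = £12,636.05 − £11,650.00 = £986.05.

£986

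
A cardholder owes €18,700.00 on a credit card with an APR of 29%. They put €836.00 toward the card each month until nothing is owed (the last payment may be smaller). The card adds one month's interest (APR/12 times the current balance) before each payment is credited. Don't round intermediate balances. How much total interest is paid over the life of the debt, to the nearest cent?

€8,531.70

Monthly rate r = 29%/12 = 2.41667% = 0.0241667.
Payoff takes n = ⌈−ln(1 − rB₀/P)/ln(1+r)⌉ = ⌈32.571⌉ = 33 payments; the last is €479.70.
Total paid = 32·€836.00 + €479.70 = €27,231.70.
Total interest = total paid − principal = €27,231.70 − €18,700.00 = €8,531.70.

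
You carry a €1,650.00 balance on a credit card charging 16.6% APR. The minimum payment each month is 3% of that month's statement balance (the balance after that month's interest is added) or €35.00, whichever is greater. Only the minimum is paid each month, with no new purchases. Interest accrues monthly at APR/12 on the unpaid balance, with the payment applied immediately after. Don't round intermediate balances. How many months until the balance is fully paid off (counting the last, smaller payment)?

Monthly rate r = 16.6%/12 = 1.38333% = 0.0138333.
While 3% of the post-interest balance exceeds €35.00, each month B ← (B·(1+r))·(1 − 0.03), i.e. B shrinks by the factor (1+r)·0.97 = 0.98342.
This holds for months 1–22. Entering month 23 the balance is €1,142.16; 3% of the post-interest balance is now below €35.00, so the flat €35.00 minimum applies from here.
From month 23 a fixed €35.00 at rate r clears €1,142.16 in 44 more payments. Total: 22 + 44 = 66 months.

66 months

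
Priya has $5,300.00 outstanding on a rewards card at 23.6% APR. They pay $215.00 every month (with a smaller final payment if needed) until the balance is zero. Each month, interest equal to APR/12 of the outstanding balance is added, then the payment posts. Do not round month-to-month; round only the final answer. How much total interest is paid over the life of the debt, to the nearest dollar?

$2,022

Monthly rate r = 23.6%/12 = 1.96667% = 0.0196667.
Payoff takes n = ⌈−ln(1 − rB₀/P)/ln(1+r)⌉ = ⌈34.053⌉ = 35 payments; the last is $11.54.
Total paid = 34·$215.00 + $11.54 = $7,321.54.
Total interest = total paid − principal = $7,321.54 − $5,300.00 = $2,021.54.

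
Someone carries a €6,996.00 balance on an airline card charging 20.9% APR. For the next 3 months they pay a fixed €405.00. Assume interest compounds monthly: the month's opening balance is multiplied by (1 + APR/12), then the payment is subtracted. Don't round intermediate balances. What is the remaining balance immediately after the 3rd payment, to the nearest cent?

Monthly rate r = 20.9%/12 = 1.74167% = 0.0174167.
Each month: B ← B·(1+r) − €405.00.
Month 1: interest €121.85; balance after payment €6,712.85.
Month 2: interest €116.92; balance after payment €6,424.76.
Month 3: interest €111.90; balance after payment €6,131.66.

€6,131.66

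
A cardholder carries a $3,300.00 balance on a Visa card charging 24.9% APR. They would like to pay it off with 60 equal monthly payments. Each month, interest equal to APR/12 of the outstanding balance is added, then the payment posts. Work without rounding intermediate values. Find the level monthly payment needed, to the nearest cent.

$96.67

Monthly rate r = 24.9%/12 = 2.075% = 0.02075.
Level-payment amortization: P = B₀·r / (1 − (1+r)^(−n)) = 3300.00·0.02075 / (1 − 1.02075^(−60)).
Denominator 1 − (1+r)^(−60) = 0.708366987.
P = 68.475 / 0.708366987 ≈ 96.67.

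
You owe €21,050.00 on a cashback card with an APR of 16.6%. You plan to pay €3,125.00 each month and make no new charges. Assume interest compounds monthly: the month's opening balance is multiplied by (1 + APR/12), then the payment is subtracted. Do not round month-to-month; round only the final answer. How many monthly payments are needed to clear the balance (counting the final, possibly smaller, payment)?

Monthly rate r = 16.6%/12 = 1.38333% = 0.0138333.
Recurrence: B ← B·(1+r) − €3,125.00.
Month 1: interest €291.19; balance after payment €18,216.19.
Month 2: interest €251.99; balance after payment €15,343.18.
Closed form: n = −ln(1 − rB₀/P)/ln(1+r) = −ln(0.90682)/ln(1.01383) ≈ 7.120, so the balance reaches zero during payment 8.

8 months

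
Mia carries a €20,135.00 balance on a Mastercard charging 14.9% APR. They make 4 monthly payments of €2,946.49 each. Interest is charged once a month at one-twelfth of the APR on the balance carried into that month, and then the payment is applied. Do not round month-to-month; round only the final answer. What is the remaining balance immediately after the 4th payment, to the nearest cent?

€9,146.52

Monthly rate r = 14.9%/12 = 1.24167% = 0.0124167.
Each month: B ← B·(1+r) − €2,946.49.
Month 1: interest €250.01; balance after payment €17,438.52.
Month 2: interest €216.53; balance after payment €14,708.56.
Month 3: interest €182.63; balance after payment €11,944.70.
Month 4: interest €148.31; balance after payment €9,146.52.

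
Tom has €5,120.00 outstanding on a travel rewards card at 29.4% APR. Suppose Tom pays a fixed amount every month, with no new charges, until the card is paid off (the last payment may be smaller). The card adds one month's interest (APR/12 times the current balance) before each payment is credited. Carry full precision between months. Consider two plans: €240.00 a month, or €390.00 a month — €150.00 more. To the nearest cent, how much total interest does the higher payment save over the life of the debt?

€1,080.48

Monthly rate r = 29.4%/12 = 2.45% = 0.0245.
At €240.00/mo: n = ⌈−ln(1 − rB₀/P)/ln(1+r)⌉ = 31 payments (last €133.58); total interest = total paid − €5,120.00 = €2,213.58.
At €390.00/mo: 17 payments (last €13.10); total interest €1,133.10.
Interest saved = €2,213.58 − €1,133.10 = €1,080.48.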